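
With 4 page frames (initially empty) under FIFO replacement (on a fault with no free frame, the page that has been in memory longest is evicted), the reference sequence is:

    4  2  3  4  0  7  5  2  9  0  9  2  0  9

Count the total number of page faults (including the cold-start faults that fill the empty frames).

9

4 → fault, frames (4)
2 → fault, frames (4 2)
3 → fault, frames (4 2 3)
4 → hit
0 → fault, frames (4 2 3 0)
7 → fault, evict 4, frames (2 3 0 7)
5 → fault, evict 2, frames (3 0 7 5)
2 → fault, evict 3, frames (0 7 5 2)
9 → fault, evict 0, frames (7 5 2 9)
0 → fault, evict 7, frames (5 2 9 0)
9 → hit
2 → hit
0 → hit
9 → hit
Page faults: 9.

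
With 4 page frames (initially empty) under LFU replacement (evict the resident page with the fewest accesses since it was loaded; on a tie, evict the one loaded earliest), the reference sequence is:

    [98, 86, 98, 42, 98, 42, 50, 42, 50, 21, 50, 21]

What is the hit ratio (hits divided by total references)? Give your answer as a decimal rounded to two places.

0.58

98 -> fault, frames [98]
86 -> fault, frames [98, 86]
98 -> hit
42 -> fault, frames [98, 86, 42]
98 -> hit
42 -> hit
50 -> fault, frames [98, 86, 42, 50]
42 -> hit
50 -> hit
21 -> fault, evict 86, frames [98, 42, 50, 21]
50 -> hit
21 -> hit
Hits: 7 of 12 references → 7/12 = 0.5833.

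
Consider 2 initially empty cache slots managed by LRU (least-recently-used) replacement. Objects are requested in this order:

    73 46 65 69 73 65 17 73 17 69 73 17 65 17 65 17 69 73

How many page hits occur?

4

73 -> fault, frames {73}
46 -> fault, frames {73,46}
65 -> fault, evict 73, frames {46,65}
69 -> fault, evict 46, frames {65,69}
73 -> fault, evict 65, frames {69,73}
65 -> fault, evict 69, frames {73,65}
17 -> fault, evict 73, frames {65,17}
73 -> fault, evict 65, frames {17,73}
17 -> hit
69 -> fault, evict 73, frames {17,69}
73 -> fault, evict 17, frames {69,73}
17 -> fault, evict 69, frames {73,17}
65 -> fault, evict 73, frames {17,65}
17 -> hit
65 -> hit
17 -> hit
69 -> fault, evict 65, frames {17,69}
73 -> fault, evict 17, frames {69,73}
Hits: 4.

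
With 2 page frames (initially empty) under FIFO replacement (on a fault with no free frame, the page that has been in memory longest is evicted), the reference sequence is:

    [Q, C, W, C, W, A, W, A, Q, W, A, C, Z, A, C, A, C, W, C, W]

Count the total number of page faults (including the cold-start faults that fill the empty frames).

Q -> fault, frames [Q]
C -> fault, frames [Q, C]
W -> fault, evict Q, frames [C, W]
C -> hit
W -> hit
A -> fault, evict C, frames [W, A]
W -> hit
A -> hit
Q -> fault, evict W, frames [A, Q]
W -> fault, evict A, frames [Q, W]
A -> fault, evict Q, frames [W, A]
C -> fault, evict W, frames [A, C]
Z -> fault, evict A, frames [C, Z]
A -> fault, evict C, frames [Z, A]
C -> fault, evict Z, frames [A, C]
A -> hit
C -> hit
W -> fault, evict A, frames [C, W]
C -> hit
W -> hit
Page faults: 12.

12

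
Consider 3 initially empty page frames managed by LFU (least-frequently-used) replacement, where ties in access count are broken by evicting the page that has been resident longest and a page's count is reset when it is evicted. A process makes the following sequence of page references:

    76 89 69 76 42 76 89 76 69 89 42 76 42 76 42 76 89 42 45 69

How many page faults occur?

9

76: fault, frames [76]
89: fault, frames [76, 89]
69: fault, frames [76, 89, 69]
76: hit
42: fault, evict 89, frames [76, 69, 42]
76: hit
89: fault, evict 69, frames [76, 42, 89]
76: hit
69: fault, evict 42, frames [76, 89, 69]
89: hit
42: fault, evict 69, frames [76, 89, 42]
76: hit
42: hit
76: hit
42: hit
76: hit
89: hit
42: hit
45: fault, evict 89, frames [76, 42, 45]
69: fault, evict 45, frames [76, 42, 69]
Page faults: 9.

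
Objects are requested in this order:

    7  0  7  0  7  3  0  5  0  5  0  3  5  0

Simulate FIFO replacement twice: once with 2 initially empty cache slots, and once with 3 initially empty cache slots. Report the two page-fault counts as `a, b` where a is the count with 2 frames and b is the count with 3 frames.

8, 4

2 frames: F F . . . F . F F . . F F F → 8 faults.
3 frames: F F . . . F . F . . . . . . → 4 faults.
4 < 8: adding a frame reduced faults, as is typical.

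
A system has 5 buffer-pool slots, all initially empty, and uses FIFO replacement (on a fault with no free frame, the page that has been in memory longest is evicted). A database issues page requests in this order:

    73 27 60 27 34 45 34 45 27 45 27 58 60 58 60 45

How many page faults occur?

6

73 -> miss, frames [73]
27 -> miss, frames [73, 27]
60 -> miss, frames [73, 27, 60]
27 -> hit
34 -> miss, frames [73, 27, 60, 34]
45 -> miss, frames [73, 27, 60, 34, 45]
34 -> hit
45 -> hit
27 -> hit
45 -> hit
27 -> hit
58 -> miss, evict 73, frames [27, 60, 34, 45, 58]
60 -> hit
58 -> hit
60 -> hit
45 -> hit
Page faults: 6.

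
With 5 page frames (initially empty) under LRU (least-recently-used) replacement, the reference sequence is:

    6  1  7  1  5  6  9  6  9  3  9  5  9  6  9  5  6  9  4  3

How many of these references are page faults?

7

6: miss, frames (6)
1: miss, frames (6 1)
7: miss, frames (6 1 7)
1: hit
5: miss, frames (6 7 1 5)
6: hit
9: miss, frames (7 1 5 6 9)
6: hit
9: hit
3: miss, evict 7, frames (1 5 6 9 3)
9: hit
5: hit
9: hit
6: hit
9: hit
5: hit
6: hit
9: hit
4: miss, evict 1, frames (3 5 6 9 4)
3: hit
Page faults: 7.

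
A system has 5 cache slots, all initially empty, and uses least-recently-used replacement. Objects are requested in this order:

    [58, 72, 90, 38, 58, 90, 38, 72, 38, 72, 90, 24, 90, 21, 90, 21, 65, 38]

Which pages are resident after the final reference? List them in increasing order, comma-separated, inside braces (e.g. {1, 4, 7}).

58 → miss, frames [58]
72 → miss, frames [58, 72]
90 → miss, frames [58, 72, 90]
38 → miss, frames [58, 72, 90, 38]
58 → hit
90 → hit
38 → hit
72 → hit
38 → hit
72 → hit
90 → hit
24 → miss, frames [58, 38, 72, 90, 24]
90 → hit
21 → miss, evict 58, frames [38, 72, 24, 90, 21]
90 → hit
21 → hit
65 → miss, evict 38, frames [72, 24, 90, 21, 65]
38 → miss, evict 72, frames [24, 90, 21, 65, 38]

{21, 24, 38, 65, 90}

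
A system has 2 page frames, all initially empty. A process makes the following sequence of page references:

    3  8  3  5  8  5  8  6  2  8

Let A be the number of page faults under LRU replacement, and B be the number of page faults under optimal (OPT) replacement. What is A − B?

Under LRU: F F . F F . . F F F → 7 faults.
Under OPT: F F . F . . . F F . → 5 faults.
A − B = 7 − 5 = 2.

2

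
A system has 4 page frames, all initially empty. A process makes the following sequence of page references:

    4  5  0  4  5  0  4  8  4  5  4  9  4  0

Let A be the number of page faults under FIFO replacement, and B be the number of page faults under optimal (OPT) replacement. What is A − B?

Under FIFO: F F F . . . . F . . . F F . → 6 faults.
Under OPT: F F F . . . . F . . . F . . → 5 faults.
A − B = 6 − 5 = 1.

1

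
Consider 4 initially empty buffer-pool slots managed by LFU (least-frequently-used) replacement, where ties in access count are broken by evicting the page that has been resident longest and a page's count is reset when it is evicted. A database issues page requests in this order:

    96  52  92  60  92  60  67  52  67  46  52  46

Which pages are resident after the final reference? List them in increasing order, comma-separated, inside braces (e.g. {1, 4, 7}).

96 -> fault, frames [96]
52 -> fault, frames [96, 52]
92 -> fault, frames [96, 52, 92]
60 -> fault, frames [96, 52, 92, 60]
92 -> hit
60 -> hit
67 -> fault, evict 96, frames [52, 92, 60, 67]
52 -> hit
67 -> hit
46 -> fault, evict 52, frames [92, 60, 67, 46]
52 -> fault, evict 46, frames [92, 60, 67, 52]
46 -> fault, evict 52, frames [92, 60, 67, 46]

{46, 60, 67, 92}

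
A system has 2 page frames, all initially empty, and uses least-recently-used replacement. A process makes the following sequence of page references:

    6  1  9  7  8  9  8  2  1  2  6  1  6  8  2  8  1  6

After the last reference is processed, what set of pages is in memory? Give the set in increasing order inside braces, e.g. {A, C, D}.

6 -> fault, frames [6]
1 -> fault, frames [6, 1]
9 -> fault, evict 6, frames [1, 9]
7 -> fault, evict 1, frames [9, 7]
8 -> fault, evict 9, frames [7, 8]
9 -> fault, evict 7, frames [8, 9]
8 -> hit
2 -> fault, evict 9, frames [8, 2]
1 -> fault, evict 8, frames [2, 1]
2 -> hit
6 -> fault, evict 1, frames [2, 6]
1 -> fault, evict 2, frames [6, 1]
6 -> hit
8 -> fault, evict 1, frames [6, 8]
2 -> fault, evict 6, frames [8, 2]
8 -> hit
1 -> fault, evict 2, frames [8, 1]
6 -> fault, evict 8, frames [1, 6]

{1, 6}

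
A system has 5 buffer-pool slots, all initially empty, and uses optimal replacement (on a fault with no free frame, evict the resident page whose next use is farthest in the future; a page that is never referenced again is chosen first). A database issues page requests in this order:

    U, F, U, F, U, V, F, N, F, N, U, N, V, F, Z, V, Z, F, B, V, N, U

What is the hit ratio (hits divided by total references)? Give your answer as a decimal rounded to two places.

0.73

U: fault, frames {U}
F: fault, frames {U,F}
U: hit
F: hit
U: hit
V: fault, frames {U,F,V}
F: hit
N: fault, frames {U,F,V,N}
F: hit
N: hit
U: hit
N: hit
V: hit
F: hit
Z: fault, frames {U,F,V,N,Z}
V: hit
Z: hit
F: hit
B: fault, evict Z, frames {U,F,V,N,B}
V: hit
N: hit
U: hit
Hits: 16 of 22 references → 16/22 = 0.7273.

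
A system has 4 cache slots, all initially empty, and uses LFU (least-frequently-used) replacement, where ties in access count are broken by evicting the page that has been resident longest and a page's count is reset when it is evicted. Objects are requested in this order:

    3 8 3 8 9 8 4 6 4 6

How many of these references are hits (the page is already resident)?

5

3 -> fault, frames (3)
8 -> fault, frames (3 8)
3 -> hit
8 -> hit
9 -> fault, frames (3 8 9)
8 -> hit
4 -> fault, frames (3 8 9 4)
6 -> fault, evict 9, frames (3 8 4 6)
4 -> hit
6 -> hit
Hits: 5.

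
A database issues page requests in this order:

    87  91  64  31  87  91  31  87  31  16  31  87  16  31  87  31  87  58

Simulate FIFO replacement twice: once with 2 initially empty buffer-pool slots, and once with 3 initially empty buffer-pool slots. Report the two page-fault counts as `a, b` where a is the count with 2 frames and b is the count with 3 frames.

15, 10

2 frames: F F F F F F F F . F F F F F F . . F → 15 faults.
3 frames: F F F F F F . . . F F F . . . . . F → 10 faults.
10 < 15: adding a frame reduced faults, as is typical.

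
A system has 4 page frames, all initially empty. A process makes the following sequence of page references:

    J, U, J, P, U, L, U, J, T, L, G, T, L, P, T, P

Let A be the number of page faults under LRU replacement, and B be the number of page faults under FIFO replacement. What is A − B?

1

Under LRU: F F . F . F . . F . F . . F . . → 7 faults.
Under FIFO: F F . F . F . . F . F . . . . . → 6 faults.
A − B = 7 − 6 = 1.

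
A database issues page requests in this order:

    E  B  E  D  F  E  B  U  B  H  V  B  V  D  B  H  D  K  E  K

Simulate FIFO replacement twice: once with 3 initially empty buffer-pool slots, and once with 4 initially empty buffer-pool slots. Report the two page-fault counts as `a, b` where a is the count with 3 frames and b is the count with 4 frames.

3 frames: F F . F F F F F . F F F . F . F . F F . → 14 faults.
4 frames: F F . F F . . F . F F F . F . . . F F . → 11 faults.
11 < 14: adding a frame reduced faults, as is typical.

14, 11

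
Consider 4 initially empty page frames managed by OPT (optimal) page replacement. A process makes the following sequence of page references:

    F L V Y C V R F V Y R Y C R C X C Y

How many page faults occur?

8

F: fault, frames {F}
L: fault, frames {F,L}
V: fault, frames {F,L,V}
Y: fault, frames {F,L,V,Y}
C: fault, evict L, frames {F,V,Y,C}
V: hit
R: fault, evict C, frames {F,V,Y,R}
F: hit
V: hit
Y: hit
R: hit
Y: hit
C: fault, evict V, frames {F,Y,R,C}
R: hit
C: hit
X: fault, evict R, frames {F,Y,C,X}
C: hit
Y: hit
Page faults: 8.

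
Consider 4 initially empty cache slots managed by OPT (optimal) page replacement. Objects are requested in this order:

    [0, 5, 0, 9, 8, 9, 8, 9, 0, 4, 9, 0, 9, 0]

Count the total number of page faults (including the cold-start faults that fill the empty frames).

0: fault, frames {0}
5: fault, frames {0,5}
0: hit
9: fault, frames {0,5,9}
8: fault, frames {0,5,9,8}
9: hit
8: hit
9: hit
0: hit
4: fault, evict 8, frames {0,5,9,4}
9: hit
0: hit
9: hit
0: hit
Page faults: 5.

5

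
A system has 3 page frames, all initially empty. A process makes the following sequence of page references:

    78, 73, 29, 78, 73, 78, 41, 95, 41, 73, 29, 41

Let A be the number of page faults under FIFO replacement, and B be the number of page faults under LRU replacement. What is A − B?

1

Under FIFO: F F F . . . F F . F F F → 8 faults.
Under LRU: F F F . . . F F . F F . → 7 faults.
A − B = 8 − 7 = 1.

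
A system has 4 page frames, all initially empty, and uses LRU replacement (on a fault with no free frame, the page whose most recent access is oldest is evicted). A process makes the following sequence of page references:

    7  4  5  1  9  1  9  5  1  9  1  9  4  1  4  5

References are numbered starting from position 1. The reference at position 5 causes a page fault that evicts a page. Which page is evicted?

7

pos 1: 7 → fault, frames (7)
pos 2: 4 → fault, frames (7 4)
pos 3: 5 → fault, frames (7 4 5)
pos 4: 1 → fault, frames (7 4 5 1)
pos 5: 9 → fault, evict 7, frames (4 5 1 9)
At position 5, page 7 is evicted.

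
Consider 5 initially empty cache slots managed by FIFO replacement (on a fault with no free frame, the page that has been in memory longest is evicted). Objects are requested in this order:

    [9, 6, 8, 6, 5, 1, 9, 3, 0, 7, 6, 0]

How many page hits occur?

3

9 -> fault, frames {9}
6 -> fault, frames {9,6}
8 -> fault, frames {9,6,8}
6 -> hit
5 -> fault, frames {9,6,8,5}
1 -> fault, frames {9,6,8,5,1}
9 -> hit
3 -> fault, evict 9, frames {6,8,5,1,3}
0 -> fault, evict 6, frames {8,5,1,3,0}
7 -> fault, evict 8, frames {5,1,3,0,7}
6 -> fault, evict 5, frames {1,3,0,7,6}
0 -> hit
Hits: 3.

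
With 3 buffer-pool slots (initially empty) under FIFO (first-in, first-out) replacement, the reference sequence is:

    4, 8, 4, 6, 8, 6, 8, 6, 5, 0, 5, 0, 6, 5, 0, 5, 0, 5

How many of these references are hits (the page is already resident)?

13

4 → miss, frames [4]
8 → miss, frames [4, 8]
4 → hit
6 → miss, frames [4, 8, 6]
8 → hit
6 → hit
8 → hit
6 → hit
5 → miss, evict 4, frames [8, 6, 5]
0 → miss, evict 8, frames [6, 5, 0]
5 → hit
0 → hit
6 → hit
5 → hit
0 → hit
5 → hit
0 → hit
5 → hit
Hits: 13.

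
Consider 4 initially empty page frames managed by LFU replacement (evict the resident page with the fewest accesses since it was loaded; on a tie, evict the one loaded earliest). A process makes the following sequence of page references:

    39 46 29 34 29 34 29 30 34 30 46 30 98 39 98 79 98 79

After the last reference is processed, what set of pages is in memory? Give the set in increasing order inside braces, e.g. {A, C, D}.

39: miss, frames (39)
46: miss, frames (39 46)
29: miss, frames (39 46 29)
34: miss, frames (39 46 29 34)
29: hit
34: hit
29: hit
30: miss, evict 39, frames (46 29 34 30)
34: hit
30: hit
46: hit
30: hit
98: miss, evict 46, frames (29 34 30 98)
39: miss, evict 98, frames (29 34 30 39)
98: miss, evict 39, frames (29 34 30 98)
79: miss, evict 98, frames (29 34 30 79)
98: miss, evict 79, frames (29 34 30 98)
79: miss, evict 98, frames (29 34 30 79)

{29, 30, 34, 79}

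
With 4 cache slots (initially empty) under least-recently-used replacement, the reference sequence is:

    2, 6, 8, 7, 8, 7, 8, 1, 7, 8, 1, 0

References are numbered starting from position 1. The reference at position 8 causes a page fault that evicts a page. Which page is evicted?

pos 1: 2: fault, frames {2}
pos 2: 6: fault, frames {2,6}
pos 3: 8: fault, frames {2,6,8}
pos 4: 7: fault, frames {2,6,8,7}
pos 5: 8: hit
pos 6: 7: hit
pos 7: 8: hit
pos 8: 1: fault, evict 2, frames {6,7,8,1}
At position 8, page 2 is evicted.

2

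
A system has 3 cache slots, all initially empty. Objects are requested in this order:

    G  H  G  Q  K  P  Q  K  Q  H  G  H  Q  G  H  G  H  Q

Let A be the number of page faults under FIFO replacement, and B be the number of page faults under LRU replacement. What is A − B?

1

Under FIFO: F F . F F F . . . F F . F . . . . . → 8 faults.
Under LRU: F F . F F F . . . F F . . . . . . . → 7 faults.
A − B = 8 − 7 = 1.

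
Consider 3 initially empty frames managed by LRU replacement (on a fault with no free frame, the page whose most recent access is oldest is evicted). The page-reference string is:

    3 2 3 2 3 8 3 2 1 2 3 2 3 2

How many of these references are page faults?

4

3 → fault, frames {3}
2 → fault, frames {3,2}
3 → hit
2 → hit
3 → hit
8 → fault, frames {2,3,8}
3 → hit
2 → hit
1 → fault, evict 8, frames {3,2,1}
2 → hit
3 → hit
2 → hit
3 → hit
2 → hit
Page faults: 4.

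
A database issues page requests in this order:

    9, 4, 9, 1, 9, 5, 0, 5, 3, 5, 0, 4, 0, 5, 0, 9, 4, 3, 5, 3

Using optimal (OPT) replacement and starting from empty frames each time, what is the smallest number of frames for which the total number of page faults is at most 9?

3

f=1: 20 faults
f=2: 12 faults
f=3: 9 faults
f=4: 7 faults
f=5: 6 faults
f=6: 6 faults
Smallest f with faults ≤ 9 is 3.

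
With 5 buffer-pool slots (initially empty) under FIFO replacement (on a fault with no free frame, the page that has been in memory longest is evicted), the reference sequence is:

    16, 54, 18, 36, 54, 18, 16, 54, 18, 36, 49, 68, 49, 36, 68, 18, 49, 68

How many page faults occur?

6

16 → miss, frames {16}
54 → miss, frames {16,54}
18 → miss, frames {16,54,18}
36 → miss, frames {16,54,18,36}
54 → hit
18 → hit
16 → hit
54 → hit
18 → hit
36 → hit
49 → miss, frames {16,54,18,36,49}
68 → miss, evict 16, frames {54,18,36,49,68}
49 → hit
36 → hit
68 → hit
18 → hit
49 → hit
68 → hit
Page faults: 6.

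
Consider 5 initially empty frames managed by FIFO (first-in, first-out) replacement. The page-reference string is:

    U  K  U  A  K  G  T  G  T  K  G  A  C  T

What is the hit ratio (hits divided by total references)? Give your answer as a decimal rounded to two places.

U: miss, frames [U]
K: miss, frames [U, K]
U: hit
A: miss, frames [U, K, A]
K: hit
G: miss, frames [U, K, A, G]
T: miss, frames [U, K, A, G, T]
G: hit
T: hit
K: hit
G: hit
A: hit
C: miss, evict U, frames [K, A, G, T, C]
T: hit
Hits: 8 of 14 references → 8/14 = 0.5714.

0.57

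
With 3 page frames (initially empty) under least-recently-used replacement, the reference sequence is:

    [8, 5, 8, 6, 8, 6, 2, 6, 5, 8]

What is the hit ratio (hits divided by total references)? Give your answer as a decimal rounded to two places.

0.40

8 -> fault, frames {8}
5 -> fault, frames {8,5}
8 -> hit
6 -> fault, frames {5,8,6}
8 -> hit
6 -> hit
2 -> fault, evict 5, frames {8,6,2}
6 -> hit
5 -> fault, evict 8, frames {2,6,5}
8 -> fault, evict 2, frames {6,5,8}
Hits: 4 of 10 references → 4/10 = 0.4000.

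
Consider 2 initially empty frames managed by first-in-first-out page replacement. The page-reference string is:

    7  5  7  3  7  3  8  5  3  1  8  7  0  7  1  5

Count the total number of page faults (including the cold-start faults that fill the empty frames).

7: fault, frames (7)
5: fault, frames (7 5)
7: hit
3: fault, evict 7, frames (5 3)
7: fault, evict 5, frames (3 7)
3: hit
8: fault, evict 3, frames (7 8)
5: fault, evict 7, frames (8 5)
3: fault, evict 8, frames (5 3)
1: fault, evict 5, frames (3 1)
8: fault, evict 3, frames (1 8)
7: fault, evict 1, frames (8 7)
0: fault, evict 8, frames (7 0)
7: hit
1: fault, evict 7, frames (0 1)
5: fault, evict 0, frames (1 5)
Page faults: 13.

13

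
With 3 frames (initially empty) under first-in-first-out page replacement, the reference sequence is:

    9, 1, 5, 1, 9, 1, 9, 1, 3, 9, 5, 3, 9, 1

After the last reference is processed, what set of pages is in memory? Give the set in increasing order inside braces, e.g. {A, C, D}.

9 -> miss, frames [9]
1 -> miss, frames [9, 1]
5 -> miss, frames [9, 1, 5]
1 -> hit
9 -> hit
1 -> hit
9 -> hit
1 -> hit
3 -> miss, evict 9, frames [1, 5, 3]
9 -> miss, evict 1, frames [5, 3, 9]
5 -> hit
3 -> hit
9 -> hit
1 -> miss, evict 5, frames [3, 9, 1]

{1, 3, 9}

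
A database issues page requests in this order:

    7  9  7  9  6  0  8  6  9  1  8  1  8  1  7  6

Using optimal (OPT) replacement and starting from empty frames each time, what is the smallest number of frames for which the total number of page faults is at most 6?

f=1: 16 faults
f=2: 9 faults
f=3: 7 faults
f=4: 6 faults
f=5: 6 faults
f=6: 6 faults
Smallest f with faults ≤ 6 is 4.

4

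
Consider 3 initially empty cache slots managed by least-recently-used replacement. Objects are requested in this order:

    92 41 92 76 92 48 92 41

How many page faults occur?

92 → miss, frames [92]
41 → miss, frames [92, 41]
92 → hit
76 → miss, frames [41, 92, 76]
92 → hit
48 → miss, evict 41, frames [76, 92, 48]
92 → hit
41 → miss, evict 76, frames [48, 92, 41]
Page faults: 5.

5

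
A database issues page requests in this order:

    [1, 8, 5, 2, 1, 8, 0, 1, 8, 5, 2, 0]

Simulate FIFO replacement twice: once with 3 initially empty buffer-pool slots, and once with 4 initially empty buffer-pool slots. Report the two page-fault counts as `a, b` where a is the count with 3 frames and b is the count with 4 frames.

3 frames: F F F F F F F . . F F . → 9 faults.
4 frames: F F F F . . F F F F F F → 10 faults.
10 > 9: adding a frame increased faults — Belady's anomaly.

9, 10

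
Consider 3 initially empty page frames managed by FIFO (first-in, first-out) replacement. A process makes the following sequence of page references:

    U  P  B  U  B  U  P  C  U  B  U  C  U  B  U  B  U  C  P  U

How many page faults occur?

U: fault, frames {U}
P: fault, frames {U,P}
B: fault, frames {U,P,B}
U: hit
B: hit
U: hit
P: hit
C: fault, evict U, frames {P,B,C}
U: fault, evict P, frames {B,C,U}
B: hit
U: hit
C: hit
U: hit
B: hit
U: hit
B: hit
U: hit
C: hit
P: fault, evict B, frames {C,U,P}
U: hit
Page faults: 6.

6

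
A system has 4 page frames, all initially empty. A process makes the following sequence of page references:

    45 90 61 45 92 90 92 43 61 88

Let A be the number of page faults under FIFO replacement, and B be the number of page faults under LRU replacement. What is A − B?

-1

Under FIFO: F F F . F . . F . F → 6 faults.
Under LRU: F F F . F . . F F F → 7 faults.
A − B = 6 − 7 = -1.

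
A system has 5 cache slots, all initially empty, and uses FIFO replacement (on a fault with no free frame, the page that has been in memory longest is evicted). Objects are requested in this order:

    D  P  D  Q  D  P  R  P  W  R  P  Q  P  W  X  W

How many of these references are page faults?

6

D → miss, frames (D)
P → miss, frames (D P)
D → hit
Q → miss, frames (D P Q)
D → hit
P → hit
R → miss, frames (D P Q R)
P → hit
W → miss, frames (D P Q R W)
R → hit
P → hit
Q → hit
P → hit
W → hit
X → miss, evict D, frames (P Q R W X)
W → hit
Page faults: 6.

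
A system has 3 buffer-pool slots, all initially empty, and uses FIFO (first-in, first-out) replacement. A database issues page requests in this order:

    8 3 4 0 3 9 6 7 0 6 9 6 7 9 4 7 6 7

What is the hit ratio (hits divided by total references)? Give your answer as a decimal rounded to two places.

0.33

8 → fault, frames (8)
3 → fault, frames (8 3)
4 → fault, frames (8 3 4)
0 → fault, evict 8, frames (3 4 0)
3 → hit
9 → fault, evict 3, frames (4 0 9)
6 → fault, evict 4, frames (0 9 6)
7 → fault, evict 0, frames (9 6 7)
0 → fault, evict 9, frames (6 7 0)
6 → hit
9 → fault, evict 6, frames (7 0 9)
6 → fault, evict 7, frames (0 9 6)
7 → fault, evict 0, frames (9 6 7)
9 → hit
4 → fault, evict 9, frames (6 7 4)
7 → hit
6 → hit
7 → hit
Hits: 6 of 18 references → 6/18 = 0.3333.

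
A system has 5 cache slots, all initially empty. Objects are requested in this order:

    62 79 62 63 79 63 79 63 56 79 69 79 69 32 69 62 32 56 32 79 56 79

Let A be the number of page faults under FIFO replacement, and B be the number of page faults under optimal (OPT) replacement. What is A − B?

2

Under FIFO: F F . F . . . . F . F . . F . F . . . F . . → 8 faults.
Under OPT: F F . F . . . . F . F . . F . . . . . . . . → 6 faults.
A − B = 8 − 6 = 2.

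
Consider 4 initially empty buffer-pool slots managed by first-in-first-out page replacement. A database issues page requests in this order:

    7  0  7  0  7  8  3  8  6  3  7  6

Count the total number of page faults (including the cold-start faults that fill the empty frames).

6

7 -> fault, frames (7)
0 -> fault, frames (7 0)
7 -> hit
0 -> hit
7 -> hit
8 -> fault, frames (7 0 8)
3 -> fault, frames (7 0 8 3)
8 -> hit
6 -> fault, evict 7, frames (0 8 3 6)
3 -> hit
7 -> fault, evict 0, frames (8 3 6 7)
6 -> hit
Page faults: 6.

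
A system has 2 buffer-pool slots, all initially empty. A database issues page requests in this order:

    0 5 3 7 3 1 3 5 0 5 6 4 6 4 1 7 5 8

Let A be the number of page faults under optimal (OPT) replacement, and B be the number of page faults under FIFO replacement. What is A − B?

-1

Under OPT: F F F F . F . F F . F F . . F F F F → 13 faults.
Under FIFO: F F F F . F F F F . F F . . F F F F → 14 faults.
A − B = 13 − 14 = -1.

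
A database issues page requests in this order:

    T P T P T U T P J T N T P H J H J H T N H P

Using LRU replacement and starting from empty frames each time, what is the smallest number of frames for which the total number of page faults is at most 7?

f=1: 22 faults
f=2: 14 faults
f=3: 11 faults
f=4: 9 faults
f=5: 6 faults
f=6: 6 faults
Smallest f with faults ≤ 7 is 5.

5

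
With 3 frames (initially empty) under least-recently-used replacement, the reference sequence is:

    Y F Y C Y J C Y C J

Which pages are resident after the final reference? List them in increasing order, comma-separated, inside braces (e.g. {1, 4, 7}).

{C, J, Y}

Y → fault, frames [Y]
F → fault, frames [Y, F]
Y → hit
C → fault, frames [F, Y, C]
Y → hit
J → fault, evict F, frames [C, Y, J]
C → hit
Y → hit
C → hit
J → hit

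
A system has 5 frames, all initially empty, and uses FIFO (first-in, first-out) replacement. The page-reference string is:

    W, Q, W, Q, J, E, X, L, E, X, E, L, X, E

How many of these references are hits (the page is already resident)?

8

W: miss, frames {W}
Q: miss, frames {W,Q}
W: hit
Q: hit
J: miss, frames {W,Q,J}
E: miss, frames {W,Q,J,E}
X: miss, frames {W,Q,J,E,X}
L: miss, evict W, frames {Q,J,E,X,L}
E: hit
X: hit
E: hit
L: hit
X: hit
E: hit
Hits: 8.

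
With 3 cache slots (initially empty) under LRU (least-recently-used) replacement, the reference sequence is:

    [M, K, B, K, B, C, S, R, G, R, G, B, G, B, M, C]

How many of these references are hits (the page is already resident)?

M -> fault, frames (M)
K -> fault, frames (M K)
B -> fault, frames (M K B)
K -> hit
B -> hit
C -> fault, evict M, frames (K B C)
S -> fault, evict K, frames (B C S)
R -> fault, evict B, frames (C S R)
G -> fault, evict C, frames (S R G)
R -> hit
G -> hit
B -> fault, evict S, frames (R G B)
G -> hit
B -> hit
M -> fault, evict R, frames (G B M)
C -> fault, evict G, frames (B M C)
Hits: 6.

6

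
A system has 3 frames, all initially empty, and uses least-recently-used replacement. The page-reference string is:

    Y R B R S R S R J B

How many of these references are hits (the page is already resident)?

4

Y: fault, frames {Y}
R: fault, frames {Y,R}
B: fault, frames {Y,R,B}
R: hit
S: fault, evict Y, frames {B,R,S}
R: hit
S: hit
R: hit
J: fault, evict B, frames {S,R,J}
B: fault, evict S, frames {R,J,B}
Hits: 4.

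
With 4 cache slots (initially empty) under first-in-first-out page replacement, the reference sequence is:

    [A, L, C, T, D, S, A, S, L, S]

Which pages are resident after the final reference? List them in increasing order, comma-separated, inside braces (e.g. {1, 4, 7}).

{A, D, L, S}

A: fault, frames [A]
L: fault, frames [A, L]
C: fault, frames [A, L, C]
T: fault, frames [A, L, C, T]
D: fault, evict A, frames [L, C, T, D]
S: fault, evict L, frames [C, T, D, S]
A: fault, evict C, frames [T, D, S, A]
S: hit
L: fault, evict T, frames [D, S, A, L]
S: hit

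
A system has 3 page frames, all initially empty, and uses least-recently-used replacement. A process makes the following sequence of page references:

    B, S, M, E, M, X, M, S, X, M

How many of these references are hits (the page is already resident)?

B -> fault, frames {B}
S -> fault, frames {B,S}
M -> fault, frames {B,S,M}
E -> fault, evict B, frames {S,M,E}
M -> hit
X -> fault, evict S, frames {E,M,X}
M -> hit
S -> fault, evict E, frames {X,M,S}
X -> hit
M -> hit
Hits: 4.

4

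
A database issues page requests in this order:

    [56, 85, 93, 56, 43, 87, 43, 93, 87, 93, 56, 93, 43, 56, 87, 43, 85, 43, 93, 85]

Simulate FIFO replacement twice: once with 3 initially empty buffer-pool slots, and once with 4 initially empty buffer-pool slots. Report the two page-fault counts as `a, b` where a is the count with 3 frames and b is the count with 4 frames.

3 frames: F F F . F F . . . . F F F . F . F . F . → 11 faults.
4 frames: F F F . F F . . . . F . . . . . F . F . → 8 faults.
8 < 11: adding a frame reduced faults, as is typical.

11, 8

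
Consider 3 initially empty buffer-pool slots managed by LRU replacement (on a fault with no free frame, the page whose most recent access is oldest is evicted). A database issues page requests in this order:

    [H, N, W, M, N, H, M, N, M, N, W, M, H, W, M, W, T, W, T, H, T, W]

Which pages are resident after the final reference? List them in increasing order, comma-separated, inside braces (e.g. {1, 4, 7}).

{H, T, W}

H -> fault, frames {H}
N -> fault, frames {H,N}
W -> fault, frames {H,N,W}
M -> fault, evict H, frames {N,W,M}
N -> hit
H -> fault, evict W, frames {M,N,H}
M -> hit
N -> hit
M -> hit
N -> hit
W -> fault, evict H, frames {M,N,W}
M -> hit
H -> fault, evict N, frames {W,M,H}
W -> hit
M -> hit
W -> hit
T -> fault, evict H, frames {M,W,T}
W -> hit
T -> hit
H -> fault, evict M, frames {W,T,H}
T -> hit
W -> hit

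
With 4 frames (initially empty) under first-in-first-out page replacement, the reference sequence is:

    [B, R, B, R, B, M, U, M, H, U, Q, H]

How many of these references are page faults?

6

B -> miss, frames {B}
R -> miss, frames {B,R}
B -> hit
R -> hit
B -> hit
M -> miss, frames {B,R,M}
U -> miss, frames {B,R,M,U}
M -> hit
H -> miss, evict B, frames {R,M,U,H}
U -> hit
Q -> miss, evict R, frames {M,U,H,Q}
H -> hit
Page faults: 6.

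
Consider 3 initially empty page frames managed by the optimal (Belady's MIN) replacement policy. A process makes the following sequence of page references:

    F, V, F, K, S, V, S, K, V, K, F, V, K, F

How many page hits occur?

F → fault, frames (F)
V → fault, frames (F V)
F → hit
K → fault, frames (F V K)
S → fault, evict F, frames (V K S)
V → hit
S → hit
K → hit
V → hit
K → hit
F → fault, evict S, frames (V K F)
V → hit
K → hit
F → hit
Hits: 9.

9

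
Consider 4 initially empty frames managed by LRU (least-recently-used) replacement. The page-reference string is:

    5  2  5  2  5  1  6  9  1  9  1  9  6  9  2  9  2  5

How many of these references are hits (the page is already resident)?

5: miss, frames [5]
2: miss, frames [5, 2]
5: hit
2: hit
5: hit
1: miss, frames [2, 5, 1]
6: miss, frames [2, 5, 1, 6]
9: miss, evict 2, frames [5, 1, 6, 9]
1: hit
9: hit
1: hit
9: hit
6: hit
9: hit
2: miss, evict 5, frames [1, 6, 9, 2]
9: hit
2: hit
5: miss, evict 1, frames [6, 9, 2, 5]
Hits: 11.

11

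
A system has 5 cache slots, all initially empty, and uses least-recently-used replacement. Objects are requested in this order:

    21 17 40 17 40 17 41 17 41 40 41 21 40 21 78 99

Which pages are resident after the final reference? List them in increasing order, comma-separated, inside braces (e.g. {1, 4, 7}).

{21, 40, 41, 78, 99}

21 -> fault, frames (21)
17 -> fault, frames (21 17)
40 -> fault, frames (21 17 40)
17 -> hit
40 -> hit
17 -> hit
41 -> fault, frames (21 40 17 41)
17 -> hit
41 -> hit
40 -> hit
41 -> hit
21 -> hit
40 -> hit
21 -> hit
78 -> fault, frames (17 41 40 21 78)
99 -> fault, evict 17, frames (41 40 21 78 99)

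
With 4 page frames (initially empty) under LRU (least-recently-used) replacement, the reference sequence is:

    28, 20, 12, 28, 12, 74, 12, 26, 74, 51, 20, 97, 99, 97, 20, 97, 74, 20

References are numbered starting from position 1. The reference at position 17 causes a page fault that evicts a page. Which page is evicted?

51

pos 1: 28 → fault, frames [28]
pos 2: 20 → fault, frames [28, 20]
pos 3: 12 → fault, frames [28, 20, 12]
pos 4: 28 → hit
pos 5: 12 → hit
pos 6: 74 → fault, frames [20, 28, 12, 74]
pos 7: 12 → hit
pos 8: 26 → fault, evict 20, frames [28, 74, 12, 26]
pos 9: 74 → hit
pos 10: 51 → fault, evict 28, frames [12, 26, 74, 51]
pos 11: 20 → fault, evict 12, frames [26, 74, 51, 20]
pos 12: 97 → fault, evict 26, frames [74, 51, 20, 97]
pos 13: 99 → fault, evict 74, frames [51, 20, 97, 99]
pos 14: 97 → hit
pos 15: 20 → hit
pos 16: 97 → hit
pos 17: 74 → fault, evict 51, frames [99, 20, 97, 74]
At position 17, page 51 is evicted.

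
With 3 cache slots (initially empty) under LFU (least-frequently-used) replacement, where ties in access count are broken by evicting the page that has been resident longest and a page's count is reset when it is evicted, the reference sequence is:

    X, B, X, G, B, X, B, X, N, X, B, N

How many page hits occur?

8

X: fault, frames [X]
B: fault, frames [X, B]
X: hit
G: fault, frames [X, B, G]
B: hit
X: hit
B: hit
X: hit
N: fault, evict G, frames [X, B, N]
X: hit
B: hit
N: hit
Hits: 8.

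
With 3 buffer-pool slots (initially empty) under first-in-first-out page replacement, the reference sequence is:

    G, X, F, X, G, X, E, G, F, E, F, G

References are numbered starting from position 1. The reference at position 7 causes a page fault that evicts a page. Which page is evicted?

G

pos 1: G -> miss, frames (G)
pos 2: X -> miss, frames (G X)
pos 3: F -> miss, frames (G X F)
pos 4: X -> hit
pos 5: G -> hit
pos 6: X -> hit
pos 7: E -> miss, evict G, frames (X F E)
At position 7, page G is evicted.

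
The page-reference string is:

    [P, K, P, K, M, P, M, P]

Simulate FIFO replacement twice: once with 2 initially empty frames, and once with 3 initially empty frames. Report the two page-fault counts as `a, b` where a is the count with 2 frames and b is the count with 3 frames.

2 frames: F F . . F F . . → 4 faults.
3 frames: F F . . F . . . → 3 faults.
3 < 4: adding a frame reduced faults, as is typical.

4, 3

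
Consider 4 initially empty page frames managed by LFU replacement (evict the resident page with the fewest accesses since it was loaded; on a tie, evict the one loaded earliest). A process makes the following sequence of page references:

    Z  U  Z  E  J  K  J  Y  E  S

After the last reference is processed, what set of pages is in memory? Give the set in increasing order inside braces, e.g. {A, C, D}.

{E, J, S, Z}

Z: fault, frames {Z}
U: fault, frames {Z,U}
Z: hit
E: fault, frames {Z,U,E}
J: fault, frames {Z,U,E,J}
K: fault, evict U, frames {Z,E,J,K}
J: hit
Y: fault, evict E, frames {Z,J,K,Y}
E: fault, evict K, frames {Z,J,Y,E}
S: fault, evict Y, frames {Z,J,E,S}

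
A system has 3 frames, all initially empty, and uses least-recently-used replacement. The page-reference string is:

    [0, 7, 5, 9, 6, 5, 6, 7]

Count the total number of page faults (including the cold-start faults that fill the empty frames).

6

0: fault, frames [0]
7: fault, frames [0, 7]
5: fault, frames [0, 7, 5]
9: fault, evict 0, frames [7, 5, 9]
6: fault, evict 7, frames [5, 9, 6]
5: hit
6: hit
7: fault, evict 9, frames [5, 6, 7]
Page faults: 6.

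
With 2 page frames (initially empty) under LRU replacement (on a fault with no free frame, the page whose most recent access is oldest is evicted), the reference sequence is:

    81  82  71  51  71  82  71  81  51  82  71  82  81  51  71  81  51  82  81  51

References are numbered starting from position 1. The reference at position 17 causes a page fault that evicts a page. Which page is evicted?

pos 1: 81 -> fault, frames [81]
pos 2: 82 -> fault, frames [81, 82]
pos 3: 71 -> fault, evict 81, frames [82, 71]
pos 4: 51 -> fault, evict 82, frames [71, 51]
pos 5: 71 -> hit
pos 6: 82 -> fault, evict 51, frames [71, 82]
pos 7: 71 -> hit
pos 8: 81 -> fault, evict 82, frames [71, 81]
pos 9: 51 -> fault, evict 71, frames [81, 51]
pos 10: 82 -> fault, evict 81, frames [51, 82]
pos 11: 71 -> fault, evict 51, frames [82, 71]
pos 12: 82 -> hit
pos 13: 81 -> fault, evict 71, frames [82, 81]
pos 14: 51 -> fault, evict 82, frames [81, 51]
pos 15: 71 -> fault, evict 81, frames [51, 71]
pos 16: 81 -> fault, evict 51, frames [71, 81]
pos 17: 51 -> fault, evict 71, frames [81, 51]
At position 17, page 71 is evicted.

71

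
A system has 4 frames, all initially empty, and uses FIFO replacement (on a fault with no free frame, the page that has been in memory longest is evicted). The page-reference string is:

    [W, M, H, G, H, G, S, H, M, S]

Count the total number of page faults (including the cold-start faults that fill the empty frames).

5

W -> fault, frames [W]
M -> fault, frames [W, M]
H -> fault, frames [W, M, H]
G -> fault, frames [W, M, H, G]
H -> hit
G -> hit
S -> fault, evict W, frames [M, H, G, S]
H -> hit
M -> hit
S -> hit
Page faults: 5.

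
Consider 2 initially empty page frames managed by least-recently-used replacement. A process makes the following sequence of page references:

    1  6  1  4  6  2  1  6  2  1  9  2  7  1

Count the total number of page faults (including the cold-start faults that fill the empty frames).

1: fault, frames {1}
6: fault, frames {1,6}
1: hit
4: fault, evict 6, frames {1,4}
6: fault, evict 1, frames {4,6}
2: fault, evict 4, frames {6,2}
1: fault, evict 6, frames {2,1}
6: fault, evict 2, frames {1,6}
2: fault, evict 1, frames {6,2}
1: fault, evict 6, frames {2,1}
9: fault, evict 2, frames {1,9}
2: fault, evict 1, frames {9,2}
7: fault, evict 9, frames {2,7}
1: fault, evict 2, frames {7,1}
Page faults: 13.

13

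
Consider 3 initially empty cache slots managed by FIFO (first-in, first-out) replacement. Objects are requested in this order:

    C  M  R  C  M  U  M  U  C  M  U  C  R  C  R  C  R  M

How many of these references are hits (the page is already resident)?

C → fault, frames [C]
M → fault, frames [C, M]
R → fault, frames [C, M, R]
C → hit
M → hit
U → fault, evict C, frames [M, R, U]
M → hit
U → hit
C → fault, evict M, frames [R, U, C]
M → fault, evict R, frames [U, C, M]
U → hit
C → hit
R → fault, evict U, frames [C, M, R]
C → hit
R → hit
C → hit
R → hit
M → hit
Hits: 11.

11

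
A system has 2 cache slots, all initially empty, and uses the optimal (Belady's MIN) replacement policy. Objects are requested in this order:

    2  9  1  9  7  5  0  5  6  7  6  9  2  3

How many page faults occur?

11

2: fault, frames [2]
9: fault, frames [2, 9]
1: fault, evict 2, frames [9, 1]
9: hit
7: fault, evict 1, frames [9, 7]
5: fault, evict 9, frames [7, 5]
0: fault, evict 7, frames [5, 0]
5: hit
6: fault, evict 0, frames [5, 6]
7: fault, evict 5, frames [6, 7]
6: hit
9: fault, evict 7, frames [6, 9]
2: fault, evict 9, frames [6, 2]
3: fault, evict 2, frames [6, 3]
Page faults: 11.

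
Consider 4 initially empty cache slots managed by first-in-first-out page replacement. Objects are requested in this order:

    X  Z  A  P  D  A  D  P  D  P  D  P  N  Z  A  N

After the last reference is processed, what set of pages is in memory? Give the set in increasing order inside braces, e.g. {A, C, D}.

{A, D, N, Z}

X → miss, frames (X)
Z → miss, frames (X Z)
A → miss, frames (X Z A)
P → miss, frames (X Z A P)
D → miss, evict X, frames (Z A P D)
A → hit
D → hit
P → hit
D → hit
P → hit
D → hit
P → hit
N → miss, evict Z, frames (A P D N)
Z → miss, evict A, frames (P D N Z)
A → miss, evict P, frames (D N Z A)
N → hit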